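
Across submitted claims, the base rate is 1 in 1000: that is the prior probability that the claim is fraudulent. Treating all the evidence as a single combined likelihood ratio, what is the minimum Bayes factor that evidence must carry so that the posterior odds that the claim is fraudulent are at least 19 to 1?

18981

Prior odds = 0.001/0.999 = 1/999.
Target odds = 19.
Required Bayes factor = 19 ÷ (1/999) = 18981.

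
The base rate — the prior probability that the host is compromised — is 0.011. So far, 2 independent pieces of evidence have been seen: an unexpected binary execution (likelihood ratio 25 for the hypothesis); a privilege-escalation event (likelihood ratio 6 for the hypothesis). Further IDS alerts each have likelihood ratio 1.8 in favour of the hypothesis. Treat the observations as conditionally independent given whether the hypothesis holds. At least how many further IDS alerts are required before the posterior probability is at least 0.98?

Prior odds = 0.011/0.989 = 11/989.
Combined Bayes factor of the evidence already in hand = 25 × 6 = 150.
Odds after that evidence = (11/989) × 150 = 1650/989.
Target odds = 0.98/0.02 = 49.
Need 1.8ⁿ ≥ 49 ÷ (1650/989) = 48461/1650.
1.8⁵ = 18.89568 falls short of 48461/1650 but 1.8⁶ = 531441/15625 reaches it, so n = 6.

6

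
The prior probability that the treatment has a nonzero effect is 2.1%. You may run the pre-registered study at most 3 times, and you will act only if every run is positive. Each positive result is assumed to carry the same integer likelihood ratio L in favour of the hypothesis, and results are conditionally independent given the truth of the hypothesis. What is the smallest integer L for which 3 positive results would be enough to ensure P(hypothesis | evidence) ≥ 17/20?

Prior odds = 0.021/0.979 = 21/979.
Target odds = 0.85/0.15 = 17/3.
Need L³ ≥ 17/3 ÷ (21/979) = 16643/63.
6³ = 216 < 16643/63 ≤ 343 = 7³, so L = 7.

7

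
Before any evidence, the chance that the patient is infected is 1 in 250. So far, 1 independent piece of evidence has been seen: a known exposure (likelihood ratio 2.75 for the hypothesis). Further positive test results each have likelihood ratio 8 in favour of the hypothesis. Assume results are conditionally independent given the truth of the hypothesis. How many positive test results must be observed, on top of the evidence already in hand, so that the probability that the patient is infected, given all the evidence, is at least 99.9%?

Prior odds = 0.004/0.996 = 1/249.
Bayes factor of the evidence already in hand = 2.75.
Odds after that evidence = (1/249) × 2.75 = 11/996.
Target odds = 0.999/0.001 = 999.
Need 8ⁿ ≥ 999 ÷ (11/996) = 995004/11.
8⁵ = 32768 falls short of 995004/11 but 8⁶ = 262144 reaches it, so n = 6.

6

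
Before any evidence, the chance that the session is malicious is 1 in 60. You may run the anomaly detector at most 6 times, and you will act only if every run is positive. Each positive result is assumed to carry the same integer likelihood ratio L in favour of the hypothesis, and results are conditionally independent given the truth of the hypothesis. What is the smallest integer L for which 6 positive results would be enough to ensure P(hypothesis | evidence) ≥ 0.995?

Prior odds = (1/60)/(59/60) = 1/59.
Target odds = 0.995/0.005 = 199.
Need L⁶ ≥ 199 ÷ (1/59) = 11741.
4⁶ = 4096 < 11741 ≤ 15625 = 5⁶, so L = 5.

5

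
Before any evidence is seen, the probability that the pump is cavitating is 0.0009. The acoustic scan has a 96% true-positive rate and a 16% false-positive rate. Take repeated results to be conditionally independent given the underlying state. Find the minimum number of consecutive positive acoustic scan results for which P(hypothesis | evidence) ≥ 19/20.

Prior odds: 0.0009 ÷ 0.9991 = 9/9991.
Likelihood ratio of a positive result = 0.96/0.16 = 6.
Target odds: 0.95 ÷ 0.05 = 19.
Need (9/9991) × 6ⁿ ≥ 19, i.e. 6ⁿ ≥ 189829/9.
6⁵ = 7776 falls short of 189829/9 but 6⁶ = 46656 reaches it, so n = 6.

6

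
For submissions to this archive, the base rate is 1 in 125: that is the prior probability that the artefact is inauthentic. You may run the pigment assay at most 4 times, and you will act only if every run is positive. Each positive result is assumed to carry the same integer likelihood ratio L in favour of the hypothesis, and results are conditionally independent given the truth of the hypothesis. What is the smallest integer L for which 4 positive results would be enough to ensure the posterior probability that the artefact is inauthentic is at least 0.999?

Prior odds = 0.008/0.992 = 1/124.
Target odds = 0.999/0.001 = 999.
Need L⁴ ≥ 999 ÷ (1/124) = 123876.
18⁴ = 104976 < 123876 ≤ 130321 = 19⁴, so L = 19.

19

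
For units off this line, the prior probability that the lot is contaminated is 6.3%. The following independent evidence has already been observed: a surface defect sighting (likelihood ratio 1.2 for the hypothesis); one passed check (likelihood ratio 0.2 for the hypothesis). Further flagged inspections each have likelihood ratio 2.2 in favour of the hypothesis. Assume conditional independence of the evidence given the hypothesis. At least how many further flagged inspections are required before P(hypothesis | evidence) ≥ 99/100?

12

Prior odds = 0.063/0.937 = 63/937.
Combined Bayes factor of the evidence already in hand = 1.2 × 0.2 = 0.24.
Odds after that evidence = (63/937) × 0.24 = 378/23425.
Target odds = 0.99/0.01 = 99.
Need 2.2ⁿ ≥ 99 ÷ (378/23425) = 257675/42.
2.2¹¹ ≈5843.18 falls short of 257675/42 but 2.2¹² ≈12855 reaches it, so n = 12.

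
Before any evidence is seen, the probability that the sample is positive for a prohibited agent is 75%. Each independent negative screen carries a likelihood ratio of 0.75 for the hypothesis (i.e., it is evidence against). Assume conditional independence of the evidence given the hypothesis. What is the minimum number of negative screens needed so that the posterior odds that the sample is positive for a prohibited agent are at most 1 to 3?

Prior odds: 0.75 ÷ 0.25 = 3.
Likelihood ratio per negative screen = 0.75.
Target odds = 1/3.
Require 0.75ⁿ ≤ 1/3 ÷ 3 = 1/9.
0.75⁷ = 2187/16384 is still above 1/9 but 0.75⁸ = 6561/65536 is at or below it, so n = 8.

8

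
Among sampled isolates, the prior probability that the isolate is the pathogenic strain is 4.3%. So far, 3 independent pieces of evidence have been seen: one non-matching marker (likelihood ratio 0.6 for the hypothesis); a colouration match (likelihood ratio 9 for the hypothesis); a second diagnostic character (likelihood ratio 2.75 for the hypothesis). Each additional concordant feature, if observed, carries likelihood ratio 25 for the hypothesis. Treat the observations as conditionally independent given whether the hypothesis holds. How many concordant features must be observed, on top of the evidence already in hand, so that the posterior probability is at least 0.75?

1

Prior odds = 0.043/0.957 = 43/957.
Combined Bayes factor of the evidence already in hand = 0.6 × 9 × 2.75 = 14.85.
Odds after that evidence = (43/957) × 14.85 = 387/580.
Target odds = 0.75/0.25 = 3.
Need 25ⁿ ≥ 3 ÷ (387/580) = 580/129.
25¹ = 25, which meets the required 580/129; so n = 1.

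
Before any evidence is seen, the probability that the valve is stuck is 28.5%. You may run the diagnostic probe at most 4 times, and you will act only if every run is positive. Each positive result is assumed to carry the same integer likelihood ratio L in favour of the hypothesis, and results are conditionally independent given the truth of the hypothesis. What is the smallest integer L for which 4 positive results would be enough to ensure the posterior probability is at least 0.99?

4

Prior odds = 0.285/0.715 = 57/143.
Target odds = 0.99/0.01 = 99.
Need L⁴ ≥ 99 ÷ (57/143) = 4719/19.
3⁴ = 81 < 4719/19 ≤ 256 = 4⁴, so L = 4.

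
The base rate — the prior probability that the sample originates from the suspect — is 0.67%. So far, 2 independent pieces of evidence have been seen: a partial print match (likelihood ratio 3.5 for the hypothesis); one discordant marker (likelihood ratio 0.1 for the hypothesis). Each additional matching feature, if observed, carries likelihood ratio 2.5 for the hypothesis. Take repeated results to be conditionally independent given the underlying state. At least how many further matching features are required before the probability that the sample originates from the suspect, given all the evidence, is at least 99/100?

Prior odds = 0.0067/0.9933 = 67/9933.
Combined Bayes factor of the evidence already in hand = 3.5 × 0.1 = 0.35.
Odds after that evidence = (67/9933) × 0.35 = 67/28380.
Target odds = 0.99/0.01 = 99.
Need 2.5ⁿ ≥ 99 ÷ (67/28380) = 2809620/67.
2.5¹¹ = 48828125/2048 falls short of 2809620/67 but 2.5¹² = 244140625/4096 reaches it, so n = 12.

12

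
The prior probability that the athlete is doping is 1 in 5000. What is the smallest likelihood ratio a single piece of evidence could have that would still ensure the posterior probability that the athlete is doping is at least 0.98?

Prior odds = 0.0002/0.9998 = 1/4999.
Target odds = 0.98/0.02 = 49.
Required Bayes factor = 49 ÷ (1/4999) = 244951.

244951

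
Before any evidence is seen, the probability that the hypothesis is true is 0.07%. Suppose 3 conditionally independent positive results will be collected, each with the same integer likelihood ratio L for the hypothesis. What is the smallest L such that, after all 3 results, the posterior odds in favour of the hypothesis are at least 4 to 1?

Prior odds = 0.0007/0.9993 = 7/9993.
Target odds = 4.
Need L³ ≥ 4 ÷ (7/9993) = 39972/7.
17³ = 4913 < 39972/7 ≤ 5832 = 18³, so L = 18.

18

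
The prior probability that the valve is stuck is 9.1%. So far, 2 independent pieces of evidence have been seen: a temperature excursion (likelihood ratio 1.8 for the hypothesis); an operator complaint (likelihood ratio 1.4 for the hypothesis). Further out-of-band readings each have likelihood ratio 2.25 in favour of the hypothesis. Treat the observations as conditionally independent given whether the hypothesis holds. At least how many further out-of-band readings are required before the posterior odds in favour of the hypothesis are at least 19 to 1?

Prior odds = 0.091/0.909 = 91/909.
Combined Bayes factor of the evidence already in hand = 1.8 × 1.4 = 2.52.
Odds after that evidence = (91/909) × 2.52 = 637/2525.
Target odds = 19.
Need 2.25ⁿ ≥ 19 ÷ (637/2525) = 47975/637.
2.25⁵ = 59049/1024 falls short of 47975/637 but 2.25⁶ = 531441/4096 reaches it, so n = 6.

6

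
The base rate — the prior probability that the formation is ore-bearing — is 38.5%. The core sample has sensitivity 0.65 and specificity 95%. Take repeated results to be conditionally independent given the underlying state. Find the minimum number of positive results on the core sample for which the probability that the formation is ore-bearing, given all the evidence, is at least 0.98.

Prior odds = 0.385/0.615 = 77/123.
False-positive rate = 1 − 0.95 = 0.05; likelihood ratio of a positive = 0.65/0.05 = 13.
Target odds: 0.98 ÷ 0.02 = 49.
Need (77/123) × 13ⁿ ≥ 49, i.e. 13ⁿ ≥ 861/11.
13¹ = 13 falls short of 861/11 but 13² = 169 reaches it, so n = 2.

2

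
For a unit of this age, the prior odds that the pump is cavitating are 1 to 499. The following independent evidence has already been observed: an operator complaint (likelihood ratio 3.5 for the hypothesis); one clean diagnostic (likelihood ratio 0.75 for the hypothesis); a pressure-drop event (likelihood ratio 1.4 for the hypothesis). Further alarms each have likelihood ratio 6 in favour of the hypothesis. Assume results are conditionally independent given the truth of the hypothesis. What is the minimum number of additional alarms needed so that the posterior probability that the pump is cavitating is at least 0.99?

Prior odds = 1/499.
Combined Bayes factor of the evidence already in hand = 3.5 × 0.75 × 1.4 = 3.675.
Odds after that evidence = (1/499) × 3.675 = 147/19960.
Target odds = 0.99/0.01 = 99.
Need 6ⁿ ≥ 99 ÷ (147/19960) = 658680/49.
6⁵ = 7776 falls short of 658680/49 but 6⁶ = 46656 reaches it, so n = 6.

6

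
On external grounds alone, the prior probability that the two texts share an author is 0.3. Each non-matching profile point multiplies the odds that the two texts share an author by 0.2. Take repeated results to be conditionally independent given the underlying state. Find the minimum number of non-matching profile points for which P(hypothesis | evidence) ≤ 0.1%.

Prior odds = 0.3/0.7 = 3/7.
Likelihood ratio per non-matching profile point = 0.2.
Target posterior odds = 0.001/0.999 = 1/999.
Require 0.2ⁿ ≤ 1/999 ÷ (3/7) = 7/2997.
0.2³ = 0.008 is still above 7/2997 but 0.2⁴ = 0.0016 is at or below it, so n = 4.

4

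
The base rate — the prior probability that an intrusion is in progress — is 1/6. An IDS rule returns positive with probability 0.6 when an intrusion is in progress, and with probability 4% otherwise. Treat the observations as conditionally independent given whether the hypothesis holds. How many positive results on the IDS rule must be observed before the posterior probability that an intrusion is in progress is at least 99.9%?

Prior odds = (1/6)/(5/6) = 0.2.
Likelihood ratio of a positive result = 0.6/0.04 = 15.
Target odds: 0.999 ÷ 0.001 = 999.
Need 0.2 × 15ⁿ ≥ 999, i.e. 15ⁿ ≥ 4995.
15³ = 3375 falls short of 4995 but 15⁴ = 50625 reaches it, so n = 4.

4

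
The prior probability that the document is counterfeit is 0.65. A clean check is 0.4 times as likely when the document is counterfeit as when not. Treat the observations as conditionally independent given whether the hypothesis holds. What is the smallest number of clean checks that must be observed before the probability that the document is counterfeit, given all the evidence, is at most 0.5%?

7

Prior odds = 0.65/0.35 = 13/7.
Likelihood ratio per clean check = 0.4.
Target posterior odds = 0.005/0.995 = 1/199.
Require 0.4ⁿ ≤ 1/199 ÷ (13/7) = 7/2587.
0.4⁶ = 64/15625 is still above 7/2587 but 0.4⁷ = 128/78125 is at or below it, so n = 7.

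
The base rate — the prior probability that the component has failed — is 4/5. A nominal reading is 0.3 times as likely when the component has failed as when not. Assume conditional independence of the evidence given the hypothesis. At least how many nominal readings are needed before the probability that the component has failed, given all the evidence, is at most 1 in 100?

Prior odds = 0.8/0.2 = 4.
Likelihood ratio per nominal reading = 0.3.
Target odds: 0.01 ÷ 0.99 = 1/99.
Need 4 × 0.3ⁿ ≤ 1/99, i.e. 0.3ⁿ ≤ 1/396.
0.3⁴ = 0.0081 is still above 1/396 but 0.3⁵ = 243/100000 is at or below it, so n = 5.

5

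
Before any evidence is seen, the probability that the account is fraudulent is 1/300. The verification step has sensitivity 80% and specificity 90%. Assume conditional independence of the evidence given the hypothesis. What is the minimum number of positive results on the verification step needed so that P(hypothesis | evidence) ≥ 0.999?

Prior odds: (1/300) ÷ (299/300) = 1/299.
False-positive rate = 1 − 0.9 = 0.1; likelihood ratio of a positive = 0.8/0.1 = 8.
Target odds: 0.999 ÷ 0.001 = 999.
Require 8ⁿ ≥ 999 ÷ (1/299) = 298701.
8⁶ = 262144 falls short of 298701 but 8⁷ = 2097152 reaches it, so n = 7.

7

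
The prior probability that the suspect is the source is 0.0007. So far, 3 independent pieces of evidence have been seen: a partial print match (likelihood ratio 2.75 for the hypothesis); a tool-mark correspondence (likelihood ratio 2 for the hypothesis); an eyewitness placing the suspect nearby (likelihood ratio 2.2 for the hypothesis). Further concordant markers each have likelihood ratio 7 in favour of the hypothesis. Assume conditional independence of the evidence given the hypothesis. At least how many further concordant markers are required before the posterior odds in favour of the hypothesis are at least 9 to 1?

4

Prior odds = 0.0007/0.9993 = 7/9993.
Combined Bayes factor of the evidence already in hand = 2.75 × 2 × 2.2 = 12.1.
Odds after that evidence = (7/9993) × 12.1 = 847/99930.
Target odds = 9.
Need 7ⁿ ≥ 9 ÷ (847/99930) = 899370/847.
7³ = 343 falls short of 899370/847 but 7⁴ = 2401 reaches it, so n = 4.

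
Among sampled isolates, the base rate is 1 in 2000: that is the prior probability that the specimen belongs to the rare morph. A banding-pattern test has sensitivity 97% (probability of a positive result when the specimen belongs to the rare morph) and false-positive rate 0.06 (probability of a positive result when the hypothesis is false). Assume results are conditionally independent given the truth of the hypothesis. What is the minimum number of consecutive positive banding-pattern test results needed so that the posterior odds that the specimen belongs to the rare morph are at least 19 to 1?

Prior odds = 0.0005/0.9995 = 1/1999.
Likelihood ratio of a positive result = 0.97/0.06 = 97/6.
Target odds = 19.
Require (97/6)ⁿ ≥ 19 ÷ (1/1999) = 37981.
(97/6)³ = 912673/216 falls short of 37981 but (97/6)⁴ = 88529281/1296 reaches it, so n = 4.

4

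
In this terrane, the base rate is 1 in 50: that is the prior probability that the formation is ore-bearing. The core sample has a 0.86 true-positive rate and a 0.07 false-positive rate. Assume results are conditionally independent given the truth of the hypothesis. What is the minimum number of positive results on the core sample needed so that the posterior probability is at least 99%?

4

Prior odds = 0.02/0.98 = 1/49.
Likelihood ratio of a positive result = 0.86/0.07 = 86/7.
Target odds: 0.99 ÷ 0.01 = 99.
Need (1/49) × (86/7)ⁿ ≥ 99, i.e. (86/7)ⁿ ≥ 4851.
(86/7)³ = 636056/343 falls short of 4851 but (86/7)⁴ = 54700816/2401 reaches it, so n = 4.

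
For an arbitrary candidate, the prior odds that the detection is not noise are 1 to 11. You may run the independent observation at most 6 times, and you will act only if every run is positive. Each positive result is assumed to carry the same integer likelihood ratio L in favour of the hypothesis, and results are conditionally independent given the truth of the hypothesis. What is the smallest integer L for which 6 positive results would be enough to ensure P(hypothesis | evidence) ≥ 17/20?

2

Prior odds = 1/11.
Target odds = 0.85/0.15 = 17/3.
Need L⁶ ≥ 17/3 ÷ (1/11) = 187/3.
1⁶ = 1 < 187/3 ≤ 64 = 2⁶, so L = 2.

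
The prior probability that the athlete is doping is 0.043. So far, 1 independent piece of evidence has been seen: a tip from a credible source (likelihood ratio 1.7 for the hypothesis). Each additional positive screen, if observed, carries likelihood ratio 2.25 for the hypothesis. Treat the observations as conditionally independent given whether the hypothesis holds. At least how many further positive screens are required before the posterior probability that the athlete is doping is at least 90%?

Prior odds = 0.043/0.957 = 43/957.
Bayes factor of the evidence already in hand = 1.7.
Odds after that evidence = (43/957) × 1.7 = 731/9570.
Target odds = 0.9/0.1 = 9.
Need 2.25ⁿ ≥ 9 ÷ (731/9570) = 86130/731.
2.25⁵ = 59049/1024 falls short of 86130/731 but 2.25⁶ = 531441/4096 reaches it, so n = 6.

6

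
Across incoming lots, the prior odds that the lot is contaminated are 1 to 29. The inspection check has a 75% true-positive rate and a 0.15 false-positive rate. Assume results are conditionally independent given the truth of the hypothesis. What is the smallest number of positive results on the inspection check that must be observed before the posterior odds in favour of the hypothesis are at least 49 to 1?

Prior odds = 1/29.
Likelihood ratio of a positive result = 0.75/0.15 = 5.
Target odds = 49.
Require 5ⁿ ≥ 49 ÷ (1/29) = 1421.
5⁴ = 625 falls short of 1421 but 5⁵ = 3125 reaches it, so n = 5.

5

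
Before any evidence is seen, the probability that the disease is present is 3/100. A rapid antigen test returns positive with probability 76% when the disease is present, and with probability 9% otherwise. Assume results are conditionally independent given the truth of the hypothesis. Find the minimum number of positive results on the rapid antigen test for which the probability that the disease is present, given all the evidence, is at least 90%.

3

Prior odds: 0.03 ÷ 0.97 = 3/97.
Likelihood ratio of a positive result = 0.76/0.09 = 76/9.
Target odds: 0.9 ÷ 0.1 = 9.
Need (3/97) × (76/9)ⁿ ≥ 9, i.e. (76/9)ⁿ ≥ 291.
(76/9)² = 5776/81 falls short of 291 but (76/9)³ = 438976/729 reaches it, so n = 3.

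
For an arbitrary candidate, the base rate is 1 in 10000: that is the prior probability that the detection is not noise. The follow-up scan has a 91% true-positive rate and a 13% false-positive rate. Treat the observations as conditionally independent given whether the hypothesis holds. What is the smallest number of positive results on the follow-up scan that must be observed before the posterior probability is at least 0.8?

6

Prior odds = 0.0001/0.9999 = 1/9999.
Likelihood ratio of a positive result = 0.91/0.13 = 7.
Target odds: 0.8 ÷ 0.2 = 4.
Require 7ⁿ ≥ 4 ÷ (1/9999) = 39996.
7⁵ = 16807 falls short of 39996 but 7⁶ = 117649 reaches it, so n = 6.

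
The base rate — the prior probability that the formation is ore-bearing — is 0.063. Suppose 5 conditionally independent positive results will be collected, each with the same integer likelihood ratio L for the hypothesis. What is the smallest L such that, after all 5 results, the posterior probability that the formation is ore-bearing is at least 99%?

5

Prior odds = 0.063/0.937 = 63/937.
Target odds = 0.99/0.01 = 99.
Need L⁵ ≥ 99 ÷ (63/937) = 10307/7.
4⁵ = 1024 < 10307/7 ≤ 3125 = 5⁵, so L = 5.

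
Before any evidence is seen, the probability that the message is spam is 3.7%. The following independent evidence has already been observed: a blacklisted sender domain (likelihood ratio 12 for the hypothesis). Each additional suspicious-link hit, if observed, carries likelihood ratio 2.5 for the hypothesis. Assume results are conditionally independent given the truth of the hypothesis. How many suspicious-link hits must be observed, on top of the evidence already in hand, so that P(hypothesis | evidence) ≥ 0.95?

5

Prior odds = 0.037/0.963 = 37/963.
Bayes factor of the evidence already in hand = 12.
Odds after that evidence = (37/963) × 12 = 148/321.
Target odds = 0.95/0.05 = 19.
Need 2.5ⁿ ≥ 19 ÷ (148/321) = 6099/148.
2.5⁴ = 39.0625 falls short of 6099/148 but 2.5⁵ = 97.65625 reaches it, so n = 5.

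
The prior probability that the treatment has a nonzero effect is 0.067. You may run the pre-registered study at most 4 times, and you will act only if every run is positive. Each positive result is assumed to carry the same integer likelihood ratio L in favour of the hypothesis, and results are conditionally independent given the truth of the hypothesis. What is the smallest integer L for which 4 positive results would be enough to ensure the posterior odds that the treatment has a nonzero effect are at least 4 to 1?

Prior odds = 0.067/0.933 = 67/933.
Target odds = 4.
Need L⁴ ≥ 4 ÷ (67/933) = 3732/67.
2⁴ = 16 < 3732/67 ≤ 81 = 3⁴, so L = 3.

3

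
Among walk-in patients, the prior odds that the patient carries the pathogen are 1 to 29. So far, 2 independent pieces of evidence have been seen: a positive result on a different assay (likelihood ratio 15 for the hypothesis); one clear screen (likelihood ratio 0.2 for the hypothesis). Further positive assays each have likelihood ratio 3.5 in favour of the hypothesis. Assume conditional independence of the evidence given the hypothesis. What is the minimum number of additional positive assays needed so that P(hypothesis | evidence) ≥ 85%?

Prior odds = 1/29.
Combined Bayes factor of the evidence already in hand = 15 × 0.2 = 3.
Odds after that evidence = (1/29) × 3 = 3/29.
Target odds = 0.85/0.15 = 17/3.
Need 3.5ⁿ ≥ 17/3 ÷ (3/29) = 493/9.
3.5³ = 42.875 falls short of 493/9 but 3.5⁴ = 150.0625 reaches it, so n = 4.

4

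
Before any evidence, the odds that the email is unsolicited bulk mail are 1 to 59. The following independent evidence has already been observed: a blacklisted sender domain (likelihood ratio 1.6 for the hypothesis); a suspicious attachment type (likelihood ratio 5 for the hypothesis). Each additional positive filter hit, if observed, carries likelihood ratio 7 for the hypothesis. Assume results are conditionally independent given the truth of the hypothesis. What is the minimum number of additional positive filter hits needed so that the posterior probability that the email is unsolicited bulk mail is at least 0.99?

Prior odds = 1/59.
Combined Bayes factor of the evidence already in hand = 1.6 × 5 = 8.
Odds after that evidence = (1/59) × 8 = 8/59.
Target odds = 0.99/0.01 = 99.
Need 7ⁿ ≥ 99 ÷ (8/59) = 730.125.
7³ = 343 falls short of 730.125 but 7⁴ = 2401 reaches it, so n = 4.

4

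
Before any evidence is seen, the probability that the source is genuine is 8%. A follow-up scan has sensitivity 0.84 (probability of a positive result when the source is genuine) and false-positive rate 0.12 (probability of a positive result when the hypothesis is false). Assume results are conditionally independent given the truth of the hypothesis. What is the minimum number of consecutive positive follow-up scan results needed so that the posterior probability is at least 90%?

3

Prior odds = 0.08/0.92 = 2/23.
Likelihood ratio of a positive result = 0.84/0.12 = 7.
Target odds: 0.9 ÷ 0.1 = 9.
Require 7ⁿ ≥ 9 ÷ (2/23) = 103.5.
7² = 49 falls short of 103.5 but 7³ = 343 reaches it, so n = 3.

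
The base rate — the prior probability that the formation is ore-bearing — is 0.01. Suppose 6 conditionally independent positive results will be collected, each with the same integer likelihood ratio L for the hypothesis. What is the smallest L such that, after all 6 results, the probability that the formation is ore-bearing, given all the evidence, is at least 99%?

Prior odds = 0.01/0.99 = 1/99.
Target odds = 0.99/0.01 = 99.
Need L⁶ ≥ 99 ÷ (1/99) = 9801.
4⁶ = 4096 < 9801 ≤ 15625 = 5⁶, so L = 5.

5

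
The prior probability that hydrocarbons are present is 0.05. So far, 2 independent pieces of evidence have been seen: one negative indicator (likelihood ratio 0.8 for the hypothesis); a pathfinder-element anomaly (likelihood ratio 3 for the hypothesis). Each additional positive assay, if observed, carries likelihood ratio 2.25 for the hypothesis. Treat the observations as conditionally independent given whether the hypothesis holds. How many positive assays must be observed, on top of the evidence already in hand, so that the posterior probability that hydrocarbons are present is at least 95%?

Prior odds = 0.05/0.95 = 1/19.
Combined Bayes factor of the evidence already in hand = 0.8 × 3 = 2.4.
Odds after that evidence = (1/19) × 2.4 = 12/95.
Target odds = 0.95/0.05 = 19.
Need 2.25ⁿ ≥ 19 ÷ (12/95) = 1805/12.
2.25⁶ = 531441/4096 falls short of 1805/12 but 2.25⁷ = 4782969/16384 reaches it, so n = 7.

7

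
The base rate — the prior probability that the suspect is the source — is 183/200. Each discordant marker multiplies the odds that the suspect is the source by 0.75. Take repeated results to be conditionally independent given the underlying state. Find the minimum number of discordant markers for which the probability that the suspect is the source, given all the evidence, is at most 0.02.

Prior odds: 0.915 ÷ 0.085 = 183/17.
Likelihood ratio per discordant marker = 0.75.
Target odds: 0.02 ÷ 0.98 = 1/49.
Need (183/17) × 0.75ⁿ ≤ 1/49, i.e. 0.75ⁿ ≤ 17/8967.
0.75²¹ ≈0.00237841 is still above 17/8967 but 0.75²² ≈0.00178381 is at or below it, so n = 22.

22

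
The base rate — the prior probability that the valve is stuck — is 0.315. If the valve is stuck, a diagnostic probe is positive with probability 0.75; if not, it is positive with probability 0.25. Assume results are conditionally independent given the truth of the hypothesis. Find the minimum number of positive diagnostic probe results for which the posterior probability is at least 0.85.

3

Prior odds: 0.315 ÷ 0.685 = 63/137.
Likelihood ratio of a positive = 0.75/0.25 = 3.
Target posterior odds = 0.85/0.15 = 17/3.
Need (63/137) × 3ⁿ ≥ 17/3, i.e. 3ⁿ ≥ 2329/189.
3² = 9 falls short of 2329/189 but 3³ = 27 reaches it, so n = 3.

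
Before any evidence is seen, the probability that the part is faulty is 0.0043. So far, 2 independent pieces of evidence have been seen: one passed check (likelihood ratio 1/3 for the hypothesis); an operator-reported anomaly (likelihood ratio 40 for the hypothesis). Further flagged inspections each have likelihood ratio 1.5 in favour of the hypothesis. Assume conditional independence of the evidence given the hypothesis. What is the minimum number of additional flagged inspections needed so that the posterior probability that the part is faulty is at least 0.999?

25

Prior odds = 0.0043/0.9957 = 43/9957.
Combined Bayes factor of the evidence already in hand = (1/3) × 40 = 40/3.
Odds after that evidence = (43/9957) × 40/3 = 1720/29871.
Target odds = 0.999/0.001 = 999.
Need 1.5ⁿ ≥ 999 ÷ (1720/29871) = 29841129/1720.
1.5²⁴ ≈16834.1 falls short of 29841129/1720 but 1.5²⁵ ≈25251.2 reaches it, so n = 25.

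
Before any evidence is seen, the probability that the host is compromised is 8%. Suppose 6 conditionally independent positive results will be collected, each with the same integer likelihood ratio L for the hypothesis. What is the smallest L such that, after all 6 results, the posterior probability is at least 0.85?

3

Prior odds = 0.08/0.92 = 2/23.
Target odds = 0.85/0.15 = 17/3.
Need L⁶ ≥ 17/3 ÷ (2/23) = 391/6.
2⁶ = 64 < 391/6 ≤ 729 = 3⁶, so L = 3.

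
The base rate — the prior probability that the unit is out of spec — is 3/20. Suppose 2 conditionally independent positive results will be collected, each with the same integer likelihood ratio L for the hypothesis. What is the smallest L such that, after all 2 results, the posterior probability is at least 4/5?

Prior odds = 0.15/0.85 = 3/17.
Target odds = 0.8/0.2 = 4.
Need L² ≥ 4 ÷ (3/17) = 68/3.
4² = 16 < 68/3 ≤ 25 = 5², so L = 5.

5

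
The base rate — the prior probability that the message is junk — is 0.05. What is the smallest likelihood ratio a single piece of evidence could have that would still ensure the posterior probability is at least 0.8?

Prior odds = 0.05/0.95 = 1/19.
Target odds = 0.8/0.2 = 4.
Required Bayes factor = 4 ÷ (1/19) = 76.

76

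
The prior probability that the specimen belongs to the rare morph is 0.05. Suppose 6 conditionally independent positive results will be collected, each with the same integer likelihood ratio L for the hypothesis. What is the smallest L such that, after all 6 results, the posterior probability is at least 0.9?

Prior odds = 0.05/0.95 = 1/19.
Target odds = 0.9/0.1 = 9.
Need L⁶ ≥ 9 ÷ (1/19) = 171.
2⁶ = 64 < 171 ≤ 729 = 3⁶, so L = 3.

3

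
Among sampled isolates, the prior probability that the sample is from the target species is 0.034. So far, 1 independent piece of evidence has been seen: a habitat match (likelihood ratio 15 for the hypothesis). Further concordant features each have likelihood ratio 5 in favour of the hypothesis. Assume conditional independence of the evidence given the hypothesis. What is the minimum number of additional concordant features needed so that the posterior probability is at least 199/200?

Prior odds = 0.034/0.966 = 17/483.
Bayes factor of the evidence already in hand = 15.
Odds after that evidence = (17/483) × 15 = 85/161.
Target odds = 0.995/0.005 = 199.
Need 5ⁿ ≥ 199 ÷ (85/161) = 32039/85.
5³ = 125 falls short of 32039/85 but 5⁴ = 625 reaches it, so n = 4.

4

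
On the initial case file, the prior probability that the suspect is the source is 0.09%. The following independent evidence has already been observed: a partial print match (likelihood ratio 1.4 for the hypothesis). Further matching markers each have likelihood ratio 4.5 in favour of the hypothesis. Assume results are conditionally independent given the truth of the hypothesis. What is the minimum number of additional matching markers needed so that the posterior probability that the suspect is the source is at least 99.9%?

10

Prior odds = 0.0009/0.9991 = 9/9991.
Bayes factor of the evidence already in hand = 1.4.
Odds after that evidence = (9/9991) × 1.4 = 63/49955.
Target odds = 0.999/0.001 = 999.
Need 4.5ⁿ ≥ 999 ÷ (63/49955) = 5545005/7.
4.5⁹ = 387420489/512 falls short of 5545005/7 but 4.5¹⁰ ≈3.40506e+06 reaches it, so n = 10.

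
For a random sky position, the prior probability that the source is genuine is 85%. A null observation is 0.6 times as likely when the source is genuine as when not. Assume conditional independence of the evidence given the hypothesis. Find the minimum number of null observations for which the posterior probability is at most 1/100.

13

Prior odds = 0.85/0.15 = 17/3.
Likelihood ratio per null observation = 0.6.
Target posterior odds = 0.01/0.99 = 1/99.
Need (17/3) × 0.6ⁿ ≤ 1/99, i.e. 0.6ⁿ ≤ 1/561.
0.6¹² = 531441/244140625 is still above 1/561 but 0.6¹³ ≈0.00130607 is at or below it, so n = 13.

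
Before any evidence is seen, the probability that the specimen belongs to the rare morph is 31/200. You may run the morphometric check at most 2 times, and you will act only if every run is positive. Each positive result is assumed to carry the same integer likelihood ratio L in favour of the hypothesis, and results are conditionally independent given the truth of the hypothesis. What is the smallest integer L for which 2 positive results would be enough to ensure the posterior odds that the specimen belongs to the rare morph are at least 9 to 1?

Prior odds = 0.155/0.845 = 31/169.
Target odds = 9.
Need L² ≥ 9 ÷ (31/169) = 1521/31.
7² = 49 < 1521/31 ≤ 64 = 8², so L = 8.

8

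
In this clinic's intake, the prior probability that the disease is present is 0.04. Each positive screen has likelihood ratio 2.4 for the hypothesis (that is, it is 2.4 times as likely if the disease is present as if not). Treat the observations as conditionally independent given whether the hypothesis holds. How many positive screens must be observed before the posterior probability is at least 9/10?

7

Prior odds: 0.04 ÷ 0.96 = 1/24.
Likelihood ratio per positive screen = 2.4.
Target posterior odds = 0.9/0.1 = 9.
Require 2.4ⁿ ≥ 9 ÷ (1/24) = 216.
2.4⁶ = 2985984/15625 falls short of 216 but 2.4⁷ = 35831808/78125 reaches it, so n = 7.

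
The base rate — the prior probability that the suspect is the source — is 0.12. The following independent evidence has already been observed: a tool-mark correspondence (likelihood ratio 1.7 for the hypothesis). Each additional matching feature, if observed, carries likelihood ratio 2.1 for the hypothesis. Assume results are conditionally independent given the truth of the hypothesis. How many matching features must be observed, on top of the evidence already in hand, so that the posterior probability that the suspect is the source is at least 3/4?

4

Prior odds = 0.12/0.88 = 3/22.
Bayes factor of the evidence already in hand = 1.7.
Odds after that evidence = (3/22) × 1.7 = 51/220.
Target odds = 0.75/0.25 = 3.
Need 2.1ⁿ ≥ 3 ÷ (51/220) = 220/17.
2.1³ = 9.261 falls short of 220/17 but 2.1⁴ = 19.4481 reaches it, so n = 4.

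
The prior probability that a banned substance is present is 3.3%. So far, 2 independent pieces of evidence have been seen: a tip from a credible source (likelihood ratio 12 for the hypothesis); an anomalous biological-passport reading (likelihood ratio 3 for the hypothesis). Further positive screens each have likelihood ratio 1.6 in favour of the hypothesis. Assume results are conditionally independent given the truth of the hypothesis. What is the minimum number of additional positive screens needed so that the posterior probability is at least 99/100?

10

Prior odds = 0.033/0.967 = 33/967.
Combined Bayes factor of the evidence already in hand = 12 × 3 = 36.
Odds after that evidence = (33/967) × 36 = 1188/967.
Target odds = 0.99/0.01 = 99.
Need 1.6ⁿ ≥ 99 ÷ (1188/967) = 967/12.
1.6⁹ = 134217728/1953125 falls short of 967/12 but 1.6¹⁰ ≈109.951 reaches it, so n = 10.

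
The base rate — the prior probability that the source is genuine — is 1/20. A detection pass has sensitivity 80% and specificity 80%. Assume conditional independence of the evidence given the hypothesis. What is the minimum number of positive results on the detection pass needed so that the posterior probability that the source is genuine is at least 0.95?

Prior odds = 0.05/0.95 = 1/19.
False-positive rate = 1 − 0.8 = 0.2; likelihood ratio of a positive = 0.8/0.2 = 4.
Target posterior odds = 0.95/0.05 = 19.
Require 4ⁿ ≥ 19 ÷ (1/19) = 361.
4⁴ = 256 falls short of 361 but 4⁵ = 1024 reaches it, so n = 5.

5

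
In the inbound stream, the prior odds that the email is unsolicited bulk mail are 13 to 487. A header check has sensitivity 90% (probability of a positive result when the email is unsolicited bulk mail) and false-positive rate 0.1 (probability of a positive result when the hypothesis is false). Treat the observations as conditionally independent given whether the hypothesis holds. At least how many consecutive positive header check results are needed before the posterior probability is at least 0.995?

Prior odds = 13/487.
Likelihood ratio of a positive result = 0.9/0.1 = 9.
Target odds: 0.995 ÷ 0.005 = 199.
Need (13/487) × 9ⁿ ≥ 199, i.e. 9ⁿ ≥ 96913/13.
9⁴ = 6561 falls short of 96913/13 but 9⁵ = 59049 reaches it, so n = 5.

5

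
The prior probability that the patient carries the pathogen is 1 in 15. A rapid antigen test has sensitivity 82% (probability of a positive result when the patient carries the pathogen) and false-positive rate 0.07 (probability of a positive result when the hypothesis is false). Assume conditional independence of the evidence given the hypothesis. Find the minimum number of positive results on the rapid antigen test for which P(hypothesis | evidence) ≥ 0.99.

3

Prior odds = (1/15)/(14/15) = 1/14.
Likelihood ratio of a positive result = 0.82/0.07 = 82/7.
Target posterior odds = 0.99/0.01 = 99.
Require (82/7)ⁿ ≥ 99 ÷ (1/14) = 1386.
(82/7)² = 6724/49 falls short of 1386 but (82/7)³ = 551368/343 reaches it, so n = 3.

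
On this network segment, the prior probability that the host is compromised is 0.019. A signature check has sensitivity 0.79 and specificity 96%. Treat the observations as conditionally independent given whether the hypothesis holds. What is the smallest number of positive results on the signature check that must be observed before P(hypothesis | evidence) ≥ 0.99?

3

Prior odds = 0.019/0.981 = 19/981.
False-positive rate = 1 − 0.96 = 0.04; likelihood ratio of a positive = 0.79/0.04 = 19.75.
Target posterior odds = 0.99/0.01 = 99.
Need (19/981) × 19.75ⁿ ≥ 99, i.e. 19.75ⁿ ≥ 97119/19.
19.75² = 390.0625 falls short of 97119/19 but 19.75³ = 7703.734375 reaches it, so n = 3.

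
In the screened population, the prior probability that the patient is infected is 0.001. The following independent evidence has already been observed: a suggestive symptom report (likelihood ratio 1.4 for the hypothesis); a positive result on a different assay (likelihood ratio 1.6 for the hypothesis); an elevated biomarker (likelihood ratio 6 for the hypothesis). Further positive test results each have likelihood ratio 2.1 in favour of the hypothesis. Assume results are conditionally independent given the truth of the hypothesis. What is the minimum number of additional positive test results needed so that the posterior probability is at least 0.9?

Prior odds = 0.001/0.999 = 1/999.
Combined Bayes factor of the evidence already in hand = 1.4 × 1.6 × 6 = 13.44.
Odds after that evidence = (1/999) × 13.44 = 112/8325.
Target odds = 0.9/0.1 = 9.
Need 2.1ⁿ ≥ 9 ÷ (112/8325) = 74925/112.
2.1⁸ ≈378.229 falls short of 74925/112 but 2.1⁹ ≈794.28 reaches it, so n = 9.

9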